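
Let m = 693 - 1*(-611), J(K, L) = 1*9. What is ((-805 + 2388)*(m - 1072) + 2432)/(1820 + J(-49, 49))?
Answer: 369688/1829 ≈ 202.13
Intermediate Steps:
J(K, L) = 9
m = 1304 (m = 693 + 611 = 1304)
((-805 + 2388)*(m - 1072) + 2432)/(1820 + J(-49, 49)) = ((-805 + 2388)*(1304 - 1072) + 2432)/(1820 + 9) = (1583*232 + 2432)/1829 = (367256 + 2432)*(1/1829) = 369688*(1/1829) = 369688/1829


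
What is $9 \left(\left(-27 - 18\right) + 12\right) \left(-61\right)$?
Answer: $18117$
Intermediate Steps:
$9 \left(\left(-27 - 18\right) + 12\right) \left(-61\right) = 9 \left(-45 + 12\right) \left(-61\right) = 9 \left(-33\right) \left(-61\right) = \left(-297\right) \left(-61\right) = 18117$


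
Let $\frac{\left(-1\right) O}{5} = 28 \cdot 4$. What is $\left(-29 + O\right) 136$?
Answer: $-80104$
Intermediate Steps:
$O = -560$ ($O = - 5 \cdot 28 \cdot 4 = \left(-5\right) 112 = -560$)
$\left(-29 + O\right) 136 = \left(-29 - 560\right) 136 = \left(-589\right) 136 = -80104$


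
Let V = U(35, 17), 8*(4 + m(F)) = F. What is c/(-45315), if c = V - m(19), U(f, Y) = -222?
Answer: 1763/362520 ≈ 0.0048632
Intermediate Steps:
m(F) = -4 + F/8
V = -222
c = -1763/8 (c = -222 - (-4 + (⅛)*19) = -222 - (-4 + 19/8) = -222 - 1*(-13/8) = -222 + 13/8 = -1763/8 ≈ -220.38)
c/(-45315) = -1763/8/(-45315) = -1763/8*(-1/45315) = 1763/362520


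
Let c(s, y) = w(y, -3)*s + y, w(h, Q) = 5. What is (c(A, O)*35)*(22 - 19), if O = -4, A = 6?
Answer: 2730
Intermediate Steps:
c(s, y) = y + 5*s (c(s, y) = 5*s + y = y + 5*s)
(c(A, O)*35)*(22 - 19) = ((-4 + 5*6)*35)*(22 - 19) = ((-4 + 30)*35)*3 = (26*35)*3 = 910*3 = 2730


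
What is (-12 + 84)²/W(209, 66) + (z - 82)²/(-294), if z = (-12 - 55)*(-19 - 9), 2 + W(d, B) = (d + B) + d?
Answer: -129146838/11809 ≈ -10936.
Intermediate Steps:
W(d, B) = -2 + B + 2*d (W(d, B) = -2 + ((d + B) + d) = -2 + ((B + d) + d) = -2 + (B + 2*d) = -2 + B + 2*d)
z = 1876 (z = -67*(-28) = 1876)
(-12 + 84)²/W(209, 66) + (z - 82)²/(-294) = (-12 + 84)²/(-2 + 66 + 2*209) + (1876 - 82)²/(-294) = 72²/(-2 + 66 + 418) + 1794²*(-1/294) = 5184/482 + 3218436*(-1/294) = 5184*(1/482) - 536406/49 = 2592/241 - 536406/49 = -129146838/11809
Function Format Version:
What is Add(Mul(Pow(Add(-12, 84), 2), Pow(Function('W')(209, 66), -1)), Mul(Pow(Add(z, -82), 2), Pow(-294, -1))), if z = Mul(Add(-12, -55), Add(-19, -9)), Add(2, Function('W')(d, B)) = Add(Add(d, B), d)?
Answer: Rational(-129146838, 11809) ≈ -10936.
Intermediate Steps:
Function('W')(d, B) = Add(-2, B, Mul(2, d)) (Function('W')(d, B) = Add(-2, Add(Add(d, B), d)) = Add(-2, Add(Add(B, d), d)) = Add(-2, Add(B, Mul(2, d))) = Add(-2, B, Mul(2, d)))
z = 1876 (z = Mul(-67, -28) = 1876)
Add(Mul(Pow(Add(-12, 84), 2), Pow(Function('W')(209, 66), -1)), Mul(Pow(Add(z, -82), 2), Pow(-294, -1))) = Add(Mul(Pow(Add(-12, 84), 2), Pow(Add(-2, 66, Mul(2, 209)), -1)), Mul(Pow(Add(1876, -82), 2), Pow(-294, -1))) = Add(Mul(Pow(72, 2), Pow(Add(-2, 66, 418), -1)), Mul(Pow(1794, 2), Rational(-1, 294))) = Add(Mul(5184, Pow(482, -1)), Mul(3218436, Rational(-1, 294))) = Add(Mul(5184, Rational(1, 482)), Rational(-536406, 49)) = Add(Rational(2592, 241), Rational(-536406, 49)) = Rational(-129146838, 11809)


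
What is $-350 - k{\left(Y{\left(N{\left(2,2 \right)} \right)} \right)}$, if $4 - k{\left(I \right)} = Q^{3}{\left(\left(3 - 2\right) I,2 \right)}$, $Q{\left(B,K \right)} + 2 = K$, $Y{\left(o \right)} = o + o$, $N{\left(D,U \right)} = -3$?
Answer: $-354$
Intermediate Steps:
$Y{\left(o \right)} = 2 o$
$Q{\left(B,K \right)} = -2 + K$
$k{\left(I \right)} = 4$ ($k{\left(I \right)} = 4 - \left(-2 + 2\right)^{3} = 4 - 0^{3} = 4 - 0 = 4 + 0 = 4$)
$-350 - k{\left(Y{\left(N{\left(2,2 \right)} \right)} \right)} = -350 - 4 = -354$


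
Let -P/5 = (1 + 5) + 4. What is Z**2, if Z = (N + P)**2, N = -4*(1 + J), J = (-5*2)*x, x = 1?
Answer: 38416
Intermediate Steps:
J = -10 (J = -5*2*1 = -10*1 = -10)
N = 36 (N = -4*(1 - 10) = -4*(-9) = 36)
P = -50 (P = -5*((1 + 5) + 4) = -5*(6 + 4) = -5*10 = -50)
Z = 196 (Z = (36 - 50)**2 = (-14)**2 = 196)
Z**2 = 196**2 = 38416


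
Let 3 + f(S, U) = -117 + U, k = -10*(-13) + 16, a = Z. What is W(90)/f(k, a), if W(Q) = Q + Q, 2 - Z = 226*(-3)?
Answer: 9/28 ≈ 0.32143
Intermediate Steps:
Z = 680 (Z = 2 - 226*(-3) = 2 - 1*(-678) = 2 + 678 = 680)
W(Q) = 2*Q
a = 680
k = 146 (k = 130 + 16 = 146)
f(S, U) = -120 + U (f(S, U) = -3 + (-117 + U) = -120 + U)
W(90)/f(k, a) = (2*90)/(-120 + 680) = 180/560 = 180*(1/560) = 9/28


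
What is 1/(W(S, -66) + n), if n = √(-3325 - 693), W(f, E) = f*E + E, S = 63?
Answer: -2112/8923097 - 7*I*√82/17846194 ≈ -0.00023669 - 3.5519e-6*I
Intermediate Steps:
W(f, E) = E + E*f (W(f, E) = E*f + E = E + E*f)
n = 7*I*√82 (n = √(-4018) = 7*I*√82 ≈ 63.388*I)
1/(W(S, -66) + n) = 1/(-66*(1 + 63) + 7*I*√82) = 1/(-66*64 + 7*I*√82) = 1/(-4224 + 7*I*√82)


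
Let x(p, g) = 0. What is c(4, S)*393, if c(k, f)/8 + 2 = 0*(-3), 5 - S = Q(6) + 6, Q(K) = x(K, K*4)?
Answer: -6288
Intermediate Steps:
Q(K) = 0
S = -1 (S = 5 - (0 + 6) = 5 - 1*6 = 5 - 6 = -1)
c(k, f) = -16 (c(k, f) = -16 + 8*(0*(-3)) = -16 + 8*0 = -16 + 0 = -16)
c(4, S)*393 = -16*393 = -6288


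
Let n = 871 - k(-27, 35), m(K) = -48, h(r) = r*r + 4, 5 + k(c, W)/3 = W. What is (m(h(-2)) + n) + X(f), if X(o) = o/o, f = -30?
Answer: 734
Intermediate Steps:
k(c, W) = -15 + 3*W
h(r) = 4 + r² (h(r) = r² + 4 = 4 + r²)
X(o) = 1
n = 781 (n = 871 - (-15 + 3*35) = 871 - (-15 + 105) = 871 - 1*90 = 871 - 90 = 781)
(m(h(-2)) + n) + X(f) = (-48 + 781) + 1 = 733 + 1 = 734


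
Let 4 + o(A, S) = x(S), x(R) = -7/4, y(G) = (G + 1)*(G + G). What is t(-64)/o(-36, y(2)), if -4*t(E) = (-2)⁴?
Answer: 16/23 ≈ 0.69565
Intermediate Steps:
t(E) = -4 (t(E) = -¼*(-2)⁴ = -¼*16 = -4)
y(G) = 2*G*(1 + G) (y(G) = (1 + G)*(2*G) = 2*G*(1 + G))
x(R) = -7/4 (x(R) = -7*¼ = -7/4)
o(A, S) = -23/4 (o(A, S) = -4 - 7/4 = -23/4)
t(-64)/o(-36, y(2)) = -4/(-23/4) = -4*(-4/23) = 16/23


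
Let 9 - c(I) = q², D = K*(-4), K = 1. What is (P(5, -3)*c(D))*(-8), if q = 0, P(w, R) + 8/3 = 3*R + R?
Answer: 1056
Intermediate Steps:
P(w, R) = -8/3 + 4*R (P(w, R) = -8/3 + (3*R + R) = -8/3 + 4*R)
D = -4 (D = 1*(-4) = -4)
c(I) = 9 (c(I) = 9 - 1*0² = 9 - 1*0 = 9 + 0 = 9)
(P(5, -3)*c(D))*(-8) = ((-8/3 + 4*(-3))*9)*(-8) = ((-8/3 - 12)*9)*(-8) = -44/3*9*(-8) = -132*(-8) = 1056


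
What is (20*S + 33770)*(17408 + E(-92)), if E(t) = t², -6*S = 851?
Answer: 800307200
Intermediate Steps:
S = -851/6 (S = -⅙*851 = -851/6 ≈ -141.83)
(20*S + 33770)*(17408 + E(-92)) = (20*(-851/6) + 33770)*(17408 + (-92)²) = (-8510/3 + 33770)*(17408 + 8464) = (92800/3)*25872 = 800307200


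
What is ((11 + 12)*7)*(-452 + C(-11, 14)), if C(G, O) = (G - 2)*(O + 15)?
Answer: -133469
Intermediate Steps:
C(G, O) = (-2 + G)*(15 + O)
((11 + 12)*7)*(-452 + C(-11, 14)) = ((11 + 12)*7)*(-452 + (-30 - 2*14 + 15*(-11) - 11*14)) = (23*7)*(-452 + (-30 - 28 - 165 - 154)) = 161*(-452 - 377) = 161*(-829) = -133469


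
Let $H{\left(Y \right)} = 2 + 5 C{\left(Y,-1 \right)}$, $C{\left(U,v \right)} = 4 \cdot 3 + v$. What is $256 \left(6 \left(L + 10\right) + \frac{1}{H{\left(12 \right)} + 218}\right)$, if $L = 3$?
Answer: $\frac{5491456}{275} \approx 19969.0$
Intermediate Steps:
$C{\left(U,v \right)} = 12 + v$
$H{\left(Y \right)} = 57$ ($H{\left(Y \right)} = 2 + 5 \left(12 - 1\right) = 2 + 5 \cdot 11 = 2 + 55 = 57$)
$256 \left(6 \left(L + 10\right) + \frac{1}{H{\left(12 \right)} + 218}\right) = 256 \left(6 \left(3 + 10\right) + \frac{1}{57 + 218}\right) = 256 \left(6 \cdot 13 + \frac{1}{275}\right) = 256 \left(78 + \frac{1}{275}\right) = 256 \cdot \frac{21451}{275} = \frac{5491456}{275}$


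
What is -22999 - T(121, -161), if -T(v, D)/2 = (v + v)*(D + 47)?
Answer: -78175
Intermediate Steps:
T(v, D) = -4*v*(47 + D) (T(v, D) = -2*(v + v)*(D + 47) = -2*2*v*(47 + D) = -4*v*(47 + D))
-22999 - T(121, -161) = -22999 - (-4)*121*(47 - 161) = -22999 - (-4)*121*(-114) = -22999 - 1*55176 = -22999 - 55176 = -78175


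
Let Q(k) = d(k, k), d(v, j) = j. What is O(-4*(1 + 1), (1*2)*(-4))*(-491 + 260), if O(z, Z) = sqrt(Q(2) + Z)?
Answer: -231*I*sqrt(6) ≈ -565.83*I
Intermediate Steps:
Q(k) = k
O(z, Z) = sqrt(2 + Z)
O(-4*(1 + 1), (1*2)*(-4))*(-491 + 260) = sqrt(2 + (1*2)*(-4))*(-491 + 260) = sqrt(2 + 2*(-4))*(-231) = sqrt(2 - 8)*(-231) = sqrt(-6)*(-231) = (I*sqrt(6))*(-231) = -231*I*sqrt(6)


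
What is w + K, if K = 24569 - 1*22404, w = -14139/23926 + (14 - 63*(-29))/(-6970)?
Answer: 90225484926/41691055 ≈ 2164.1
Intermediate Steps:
w = -35649149/41691055 (w = -14139*1/23926 + (14 + 1827)*(-1/6970) = -14139/23926 + 1841*(-1/6970) = -14139/23926 - 1841/6970 = -35649149/41691055 ≈ -0.85508)
K = 2165 (K = 24569 - 22404 = 2165)
w + K = -35649149/41691055 + 2165 = 90225484926/41691055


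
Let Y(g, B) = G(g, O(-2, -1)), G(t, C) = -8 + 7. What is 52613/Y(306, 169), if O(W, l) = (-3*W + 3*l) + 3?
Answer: -52613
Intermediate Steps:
O(W, l) = 3 - 3*W + 3*l
G(t, C) = -1
Y(g, B) = -1
52613/Y(306, 169) = 52613/(-1) = 52613*(-1) = -52613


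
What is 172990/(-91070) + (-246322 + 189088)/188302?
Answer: -1889333168/857433157 ≈ -2.2035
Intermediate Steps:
172990/(-91070) + (-246322 + 189088)/188302 = 172990*(-1/91070) - 57234*1/188302 = -17299/9107 - 28617/94151 = -1889333168/857433157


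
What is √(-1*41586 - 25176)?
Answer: 3*I*√7418 ≈ 258.38*I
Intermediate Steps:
√(-1*41586 - 25176) = √(-41586 - 25176) = √(-66762) = 3*I*√7418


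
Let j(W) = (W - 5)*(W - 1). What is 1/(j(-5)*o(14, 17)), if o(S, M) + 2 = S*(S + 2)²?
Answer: 1/214920 ≈ 4.6529e-6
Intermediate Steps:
j(W) = (-1 + W)*(-5 + W) (j(W) = (-5 + W)*(-1 + W) = (-1 + W)*(-5 + W))
o(S, M) = -2 + S*(2 + S)² (o(S, M) = -2 + S*(S + 2)² = -2 + S*(2 + S)²)
1/(j(-5)*o(14, 17)) = 1/((5 + (-5)² - 6*(-5))*(-2 + 14*(2 + 14)²)) = 1/((5 + 25 + 30)*(-2 + 14*16²)) = 1/(60*(-2 + 14*256)) = 1/(60*(-2 + 3584)) = 1/(60*3582) = 1/214920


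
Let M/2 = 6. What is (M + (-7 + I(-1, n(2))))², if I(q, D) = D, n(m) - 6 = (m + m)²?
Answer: 729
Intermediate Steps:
M = 12 (M = 2*6 = 12)
n(m) = 6 + 4*m² (n(m) = 6 + (m + m)² = 6 + (2*m)² = 6 + 4*m²)
(M + (-7 + I(-1, n(2))))² = (12 + (-7 + (6 + 4*2²)))² = (12 + (-7 + (6 + 4*4)))² = (12 + (-7 + (6 + 16)))² = (12 + (-7 + 22))² = (12 + 15)² = 27² = 729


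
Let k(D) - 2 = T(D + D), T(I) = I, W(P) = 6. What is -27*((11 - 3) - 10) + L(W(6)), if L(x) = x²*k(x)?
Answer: 558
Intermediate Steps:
k(D) = 2 + 2*D (k(D) = 2 + (D + D) = 2 + 2*D)
L(x) = x²*(2 + 2*x)
-27*((11 - 3) - 10) + L(W(6)) = -27*((11 - 3) - 10) + 2*6²*(1 + 6) = -27*(8 - 10) + 2*36*7 = -27*(-2) + 504 = 54 + 504 = 558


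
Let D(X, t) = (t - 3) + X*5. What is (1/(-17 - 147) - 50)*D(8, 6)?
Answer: -352643/164 ≈ -2150.3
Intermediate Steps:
D(X, t) = -3 + t + 5*X (D(X, t) = (-3 + t) + 5*X = -3 + t + 5*X)
(1/(-17 - 147) - 50)*D(8, 6) = (1/(-17 - 147) - 50)*(-3 + 6 + 5*8) = (1/(-164) - 50)*(-3 + 6 + 40) = (-1/164 - 50)*43 = -8201/164*43 = -352643/164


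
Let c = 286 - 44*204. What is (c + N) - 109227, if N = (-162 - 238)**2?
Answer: 42083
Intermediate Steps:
N = 160000 (N = (-400)**2 = 160000)
c = -8690 (c = 286 - 8976 = -8690)
(c + N) - 109227 = (-8690 + 160000) - 109227 = 151310 - 109227 = 42083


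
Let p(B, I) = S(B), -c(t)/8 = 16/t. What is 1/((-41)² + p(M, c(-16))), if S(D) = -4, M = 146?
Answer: 1/1677 ≈ 0.00059630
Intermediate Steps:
c(t) = -128/t
p(B, I) = -4
1/((-41)² + p(M, c(-16))) = 1/((-41)² - 4) = 1/(1681 - 4) = 1/1677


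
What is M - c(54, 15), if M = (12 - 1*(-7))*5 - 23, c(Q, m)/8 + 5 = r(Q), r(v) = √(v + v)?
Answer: 112 - 48*√3 ≈ 28.862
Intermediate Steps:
r(v) = √2*√v (r(v) = √(2*v) = √2*√v)
c(Q, m) = -40 + 8*√2*√Q (c(Q, m) = -40 + 8*(√2*√Q) = -40 + 8*√2*√Q)
M = 72 (M = (12 + 7)*5 - 23 = 19*5 - 23 = 95 - 23 = 72)
M - c(54, 15) = 72 - (-40 + 8*√2*√54) = 72 - (-40 + 8*√2*(3*√6)) = 72 - (-40 + 48*√3) = 72 + (40 - 48*√3) = 112 - 48*√3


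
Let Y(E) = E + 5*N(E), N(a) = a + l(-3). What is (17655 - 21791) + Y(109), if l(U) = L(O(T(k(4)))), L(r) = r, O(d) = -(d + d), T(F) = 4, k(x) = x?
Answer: -3522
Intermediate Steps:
O(d) = -2*d
l(U) = -8 (l(U) = -2*4 = -8)
N(a) = -8 + a (N(a) = a - 8 = -8 + a)
Y(E) = -40 + 6*E (Y(E) = E + 5*(-8 + E) = E + (-40 + 5*E) = -40 + 6*E)
(17655 - 21791) + Y(109) = (17655 - 21791) + (-40 + 6*109) = -4136 + (-40 + 654) = -4136 + 614 = -3522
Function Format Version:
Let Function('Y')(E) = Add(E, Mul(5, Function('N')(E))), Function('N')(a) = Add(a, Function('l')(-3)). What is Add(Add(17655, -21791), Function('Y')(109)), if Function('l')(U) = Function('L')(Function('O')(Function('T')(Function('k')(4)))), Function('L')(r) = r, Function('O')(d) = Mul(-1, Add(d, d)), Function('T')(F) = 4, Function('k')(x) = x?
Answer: -3522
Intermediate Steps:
Function('O')(d) = Mul(-2, d) (Function('O')(d) = Mul(-1, Mul(2, d)) = Mul(-2, d))
Function('l')(U) = -8 (Function('l')(U) = Mul(-2, 4) = -8)
Function('N')(a) = Add(-8, a) (Function('N')(a) = Add(a, -8) = Add(-8, a))
Function('Y')(E) = Add(-40, Mul(6, E)) (Function('Y')(E) = Add(E, Mul(5, Add(-8, E))) = Add(E, Add(-40, Mul(5, E))) = Add(-40, Mul(6, E)))
Add(Add(17655, -21791), Function('Y')(109)) = Add(Add(17655, -21791), Add(-40, Mul(6, 109))) = Add(-4136, Add(-40, 654)) = Add(-4136, 614) = -3522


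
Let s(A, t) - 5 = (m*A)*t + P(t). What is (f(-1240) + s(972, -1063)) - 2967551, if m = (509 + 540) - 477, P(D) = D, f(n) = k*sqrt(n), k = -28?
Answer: -593979601 - 56*I*sqrt(310) ≈ -5.9398e+8 - 985.98*I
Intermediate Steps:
f(n) = -28*sqrt(n)
m = 572 (m = 1049 - 477 = 572)
s(A, t) = 5 + t + 572*A*t (s(A, t) = 5 + ((572*A)*t + t) = 5 + (572*A*t + t) = 5 + (t + 572*A*t) = 5 + t + 572*A*t)
(f(-1240) + s(972, -1063)) - 2967551 = (-56*I*sqrt(310) + (5 - 1063 + 572*972*(-1063))) - 2967551 = (-56*I*sqrt(310) + (5 - 1063 - 591010992)) - 2967551 = (-56*I*sqrt(310) - 591012050) - 2967551 = (-591012050 - 56*I*sqrt(310)) - 2967551 = -593979601 - 56*I*sqrt(310)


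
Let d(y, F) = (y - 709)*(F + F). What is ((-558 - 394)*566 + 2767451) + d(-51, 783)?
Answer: 1038459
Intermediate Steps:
d(y, F) = 2*F*(-709 + y) (d(y, F) = (-709 + y)*(2*F) = 2*F*(-709 + y))
((-558 - 394)*566 + 2767451) + d(-51, 783) = ((-558 - 394)*566 + 2767451) + 2*783*(-709 - 51) = (-952*566 + 2767451) + 2*783*(-760) = (-538832 + 2767451) - 1190160 = 2228619 - 1190160 = 1038459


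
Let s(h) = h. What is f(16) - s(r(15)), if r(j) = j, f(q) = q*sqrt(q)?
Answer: 49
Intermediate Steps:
f(q) = q**(3/2)
f(16) - s(r(15)) = 16**(3/2) - 1*15 = 64 - 15 = 49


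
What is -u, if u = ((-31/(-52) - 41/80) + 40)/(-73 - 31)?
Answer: 41687/108160 ≈ 0.38542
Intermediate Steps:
u = -41687/108160 (u = ((-31*(-1/52) - 41*1/80) + 40)/(-104) = -((31/52 - 41/80) + 40)/104 = -(87/1040 + 40)/104 = -1/104*41687/1040 = -41687/108160 ≈ -0.38542)
-u = -1*(-41687/108160) = 41687/108160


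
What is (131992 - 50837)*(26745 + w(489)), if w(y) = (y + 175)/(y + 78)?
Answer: 1230721986245/567 ≈ 2.1706e+9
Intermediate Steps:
w(y) = (175 + y)/(78 + y)
(131992 - 50837)*(26745 + w(489)) = (131992 - 50837)*(26745 + (175 + 489)/(78 + 489)) = 81155*(26745 + 664/567) = 81155*(15165079/567) = 1230721986245/567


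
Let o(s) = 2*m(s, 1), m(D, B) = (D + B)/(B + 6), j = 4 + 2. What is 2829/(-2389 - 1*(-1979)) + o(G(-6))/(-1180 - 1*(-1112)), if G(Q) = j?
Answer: -589/85 ≈ -6.9294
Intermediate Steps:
j = 6
m(D, B) = (B + D)/(6 + B)
G(Q) = 6
o(s) = 2/7 + 2*s/7 (o(s) = 2*((1 + s)/(6 + 1)) = 2*((1 + s)/7) = 2*(⅐ + s/7) = 2/7 + 2*s/7)
2829/(-2389 - 1*(-1979)) + o(G(-6))/(-1180 - 1*(-1112)) = 2829/(-2389 - 1*(-1979)) + (2/7 + (2/7)*6)/(-1180 - 1*(-1112)) = 2829/(-2389 + 1979) + (2/7 + 12/7)/(-1180 + 1112) = 2829/(-410) + 2/(-68) = 2829*(-1/410) + 2*(-1/68) = -69/10 - 1/34 = -589/85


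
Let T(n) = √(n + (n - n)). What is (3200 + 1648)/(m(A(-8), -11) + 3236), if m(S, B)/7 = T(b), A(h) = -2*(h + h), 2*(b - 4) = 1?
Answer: 31376256/20942951 - 101808*√2/20942951 ≈ 1.4913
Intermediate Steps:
b = 9/2 (b = 4 + (½)*1 = 4 + ½ = 9/2 ≈ 4.5000)
A(h) = -4*h
T(n) = √n (T(n) = √(n + 0) = √n)
m(S, B) = 21*√2/2 (m(S, B) = 7*√(9/2) = 7*(3*√2/2) = 21*√2/2)
(3200 + 1648)/(m(A(-8), -11) + 3236) = (3200 + 1648)/(21*√2/2 + 3236) = 4848/(3236 + 21*√2/2)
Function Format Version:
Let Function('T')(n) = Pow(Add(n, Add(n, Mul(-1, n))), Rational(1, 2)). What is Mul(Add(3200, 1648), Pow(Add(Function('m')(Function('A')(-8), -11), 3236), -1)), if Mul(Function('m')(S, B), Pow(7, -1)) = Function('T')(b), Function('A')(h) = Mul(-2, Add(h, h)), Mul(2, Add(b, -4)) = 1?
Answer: Add(Rational(31376256, 20942951), Mul(Rational(-101808, 20942951), Pow(2, Rational(1, 2)))) ≈ 1.4913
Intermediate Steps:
b = Rational(9, 2) (b = Add(4, Mul(Rational(1, 2), 1)) = Add(4, Rational(1, 2)) = Rational(9, 2) ≈ 4.5000)
Function('A')(h) = Mul(-4, h) (Function('A')(h) = Mul(-2, Mul(2, h)) = Mul(-4, h))
Function('T')(n) = Pow(n, Rational(1, 2)) (Function('T')(n) = Pow(Add(n, 0), Rational(1, 2)) = Pow(n, Rational(1, 2)))
Function('m')(S, B) = Mul(Rational(21, 2), Pow(2, Rational(1, 2))) (Function('m')(S, B) = Mul(7, Pow(Rational(9, 2), Rational(1, 2))) = Mul(7, Mul(Rational(3, 2), Pow(2, Rational(1, 2)))) = Mul(Rational(21, 2), Pow(2, Rational(1, 2))))
Mul(Add(3200, 1648), Pow(Add(Function('m')(Function('A')(-8), -11), 3236), -1)) = Mul(Add(3200, 1648), Pow(Add(Mul(Rational(21, 2), Pow(2, Rational(1, 2))), 3236), -1)) = Mul(4848, Pow(Add(3236, Mul(Rational(21, 2), Pow(2, Rational(1, 2)))), -1))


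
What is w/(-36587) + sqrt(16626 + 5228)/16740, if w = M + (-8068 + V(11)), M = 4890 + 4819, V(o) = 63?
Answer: -1704/36587 + 7*sqrt(446)/16740 ≈ -0.037743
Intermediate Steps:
M = 9709
w = 1704 (w = 9709 + (-8068 + 63) = 9709 - 8005 = 1704)
w/(-36587) + sqrt(16626 + 5228)/16740 = 1704/(-36587) + sqrt(16626 + 5228)/16740 = 1704*(-1/36587) + sqrt(21854)*(1/16740) = -1704/36587 + (7*sqrt(446))*(1/16740) = -1704/36587 + 7*sqrt(446)/16740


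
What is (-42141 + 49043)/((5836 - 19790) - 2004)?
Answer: -3451/7979 ≈ -0.43251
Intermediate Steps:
(-42141 + 49043)/((5836 - 19790) - 2004) = 6902/(-13954 - 2004) = 6902/(-15958) = 6902*(-1/15958) = -3451/7979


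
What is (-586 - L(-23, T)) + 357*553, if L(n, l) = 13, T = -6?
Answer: 196822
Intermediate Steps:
(-586 - L(-23, T)) + 357*553 = (-586 - 1*13) + 357*553 = (-586 - 13) + 197421 = -599 + 197421 = 196822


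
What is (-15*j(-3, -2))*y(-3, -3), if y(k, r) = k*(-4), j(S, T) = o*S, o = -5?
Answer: -2700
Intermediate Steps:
j(S, T) = -5*S
y(k, r) = -4*k
(-15*j(-3, -2))*y(-3, -3) = (-(-75)*(-3))*(-4*(-3)) = -15*15*12 = -225*12 = -2700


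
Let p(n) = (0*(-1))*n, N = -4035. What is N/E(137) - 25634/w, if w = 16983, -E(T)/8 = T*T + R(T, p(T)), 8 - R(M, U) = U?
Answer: -1260703513/850372776 ≈ -1.4825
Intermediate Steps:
p(n) = 0 (p(n) = 0*n = 0)
R(M, U) = 8 - U
E(T) = -64 - 8*T² (E(T) = -8*(T*T + (8 - 1*0)) = -8*(T² + (8 + 0)) = -8*(T² + 8) = -8*(8 + T²) = -64 - 8*T²)
N/E(137) - 25634/w = -4035/(-64 - 8*137²) - 25634/16983 = -4035/(-64 - 8*18769) - 25634*1/16983 = -4035/(-64 - 150152) - 25634/16983 = -4035/(-150216) - 25634/16983 = -4035*(-1/150216) - 25634/16983 = 1345/50072 - 25634/16983 = -1260703513/850372776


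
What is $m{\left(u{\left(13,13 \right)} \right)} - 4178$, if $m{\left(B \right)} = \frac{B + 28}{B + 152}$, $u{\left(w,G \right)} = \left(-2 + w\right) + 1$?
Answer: $- \frac{171288}{41} \approx -4177.8$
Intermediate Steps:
$u{\left(w,G \right)} = -1 + w$
$m{\left(B \right)} = \frac{28 + B}{152 + B}$
$m{\left(u{\left(13,13 \right)} \right)} - 4178 = \frac{28 + \left(-1 + 13\right)}{152 + \left(-1 + 13\right)} - 4178 = \frac{28 + 12}{152 + 12} - 4178 = \frac{1}{164} \cdot 40 - 4178 = \frac{10}{41} - 4178 = - \frac{171288}{41}$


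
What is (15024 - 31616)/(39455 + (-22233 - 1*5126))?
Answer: -1037/756 ≈ -1.3717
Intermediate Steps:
(15024 - 31616)/(39455 + (-22233 - 1*5126)) = -16592/(39455 + (-22233 - 5126)) = -16592/(39455 - 27359) = -16592/12096 = -16592*1/12096 = -1037/756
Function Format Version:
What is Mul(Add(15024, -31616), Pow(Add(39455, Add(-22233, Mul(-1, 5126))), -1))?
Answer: Rational(-1037, 756) ≈ -1.3717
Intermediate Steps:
Mul(Add(15024, -31616), Pow(Add(39455, Add(-22233, Mul(-1, 5126))), -1)) = Mul(-16592, Pow(Add(39455, Add(-22233, -5126)), -1)) = Mul(-16592, Pow(Add(39455, -27359), -1)) = Mul(-16592, Pow(12096, -1)) = Mul(-16592, Rational(1, 12096)) = Rational(-1037, 756)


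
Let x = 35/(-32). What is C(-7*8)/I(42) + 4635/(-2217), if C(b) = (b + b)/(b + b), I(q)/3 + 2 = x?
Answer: -482513/219483 ≈ -2.1984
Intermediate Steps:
x = -35/32 (x = 35*(-1/32) = -35/32 ≈ -1.0938)
I(q) = -297/32 (I(q) = -6 + 3*(-35/32) = -6 - 105/32 = -297/32)
C(b) = 1 (C(b) = (2*b)/((2*b)) = (2*b)*(1/(2*b)) = 1)
C(-7*8)/I(42) + 4635/(-2217) = 1/(-297/32) + 4635/(-2217) = 1*(-32/297) + 4635*(-1/2217) = -32/297 - 1545/739 = -482513/219483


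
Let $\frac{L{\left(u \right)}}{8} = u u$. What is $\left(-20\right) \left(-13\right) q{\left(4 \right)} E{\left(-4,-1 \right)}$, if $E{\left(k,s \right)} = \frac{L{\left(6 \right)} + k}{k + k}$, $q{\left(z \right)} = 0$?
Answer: $0$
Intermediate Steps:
$L{\left(u \right)} = 8 u^{2}$ ($L{\left(u \right)} = 8 u u = 8 u^{2}$)
$E{\left(k,s \right)} = \frac{288 + k}{2 k}$ ($E{\left(k,s \right)} = \frac{8 \cdot 6^{2} + k}{k + k} = \frac{8 \cdot 36 + k}{2 k} = \left(288 + k\right) \frac{1}{2 k} = \frac{288 + k}{2 k}$)
$\left(-20\right) \left(-13\right) q{\left(4 \right)} E{\left(-4,-1 \right)} = \left(-20\right) \left(-13\right) 0 \frac{288 - 4}{2 \left(-4\right)} = 260 \cdot 0 \cdot \frac{1}{2} \left(- \frac{1}{4}\right) 284 = 260 \cdot 0 \left(- \frac{71}{2}\right) = 260 \cdot 0 = 0$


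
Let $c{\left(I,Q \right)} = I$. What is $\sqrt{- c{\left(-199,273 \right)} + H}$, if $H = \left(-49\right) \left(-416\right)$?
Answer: $3 \sqrt{2287} \approx 143.47$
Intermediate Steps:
$H = 20384$
$\sqrt{- c{\left(-199,273 \right)} + H} = \sqrt{\left(-1\right) \left(-199\right) + 20384} = \sqrt{199 + 20384} = \sqrt{20583} = 3 \sqrt{2287}$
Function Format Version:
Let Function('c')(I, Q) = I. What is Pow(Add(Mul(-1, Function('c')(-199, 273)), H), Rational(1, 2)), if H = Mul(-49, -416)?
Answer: Mul(3, Pow(2287, Rational(1, 2))) ≈ 143.47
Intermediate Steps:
H = 20384
Pow(Add(Mul(-1, Function('c')(-199, 273)), H), Rational(1, 2)) = Pow(Add(Mul(-1, -199), 20384), Rational(1, 2)) = Pow(Add(199, 20384), Rational(1, 2)) = Pow(20583, Rational(1, 2)) = Mul(3, Pow(2287, Rational(1, 2)))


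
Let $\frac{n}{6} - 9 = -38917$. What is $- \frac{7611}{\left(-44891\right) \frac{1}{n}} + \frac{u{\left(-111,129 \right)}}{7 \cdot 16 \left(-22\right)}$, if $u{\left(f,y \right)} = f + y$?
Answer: $- \frac{28428368895}{718256} \approx -39580.0$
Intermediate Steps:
$n = -233448$ ($n = 54 + 6 \left(-38917\right) = 54 - 233502 = -233448$)
$- \frac{7611}{\left(-44891\right) \frac{1}{n}} + \frac{u{\left(-111,129 \right)}}{7 \cdot 16 \left(-22\right)} = - \frac{7611}{\left(-44891\right) \frac{1}{-233448}} + \frac{-111 + 129}{7 \cdot 16 \left(-22\right)} = - \frac{7611}{\left(-44891\right) \left(- \frac{1}{233448}\right)} + \frac{18}{112 \left(-22\right)} = - \frac{7611}{\frac{44891}{233448}} + \frac{18}{-2464} = \left(-7611\right) \frac{233448}{44891} + 18 \left(- \frac{1}{2464}\right) = - \frac{1776772728}{44891} - \frac{9}{1232} = - \frac{28428368895}{718256}$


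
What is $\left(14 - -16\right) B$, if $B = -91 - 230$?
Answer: $-9630$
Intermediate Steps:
$B = -321$ ($B = -91 - 230 = -321$)
$\left(14 - -16\right) B = \left(14 - -16\right) \left(-321\right) = \left(14 + 16\right) \left(-321\right) = 30 \left(-321\right) = -9630$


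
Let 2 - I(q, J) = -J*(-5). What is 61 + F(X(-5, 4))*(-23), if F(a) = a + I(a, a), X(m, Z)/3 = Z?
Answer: 1119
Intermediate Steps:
X(m, Z) = 3*Z
I(q, J) = 2 - 5*J (I(q, J) = 2 - (-1)*J*(-5) = 2 - (-1)*(-5*J) = 2 - 5*J)
F(a) = 2 - 4*a (F(a) = a + (2 - 5*a) = 2 - 4*a)
61 + F(X(-5, 4))*(-23) = 61 + (2 - 12*4)*(-23) = 61 + (2 - 4*12)*(-23) = 61 + (2 - 48)*(-23) = 61 - 46*(-23) = 61 + 1058 = 1119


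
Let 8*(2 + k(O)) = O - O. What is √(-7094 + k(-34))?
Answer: 2*I*√1774 ≈ 84.238*I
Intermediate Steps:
k(O) = -2 (k(O) = -2 + (O - O)/8 = -2 + (⅛)*0 = -2 + 0 = -2)
√(-7094 + k(-34)) = √(-7094 - 2) = √(-7096) = 2*I*√1774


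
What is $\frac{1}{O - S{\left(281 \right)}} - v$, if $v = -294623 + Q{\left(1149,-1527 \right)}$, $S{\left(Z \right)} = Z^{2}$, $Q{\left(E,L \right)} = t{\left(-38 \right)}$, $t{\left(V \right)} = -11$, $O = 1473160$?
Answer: $\frac{410778428167}{1394199} \approx 2.9463 \cdot 10^{5}$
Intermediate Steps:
$Q{\left(E,L \right)} = -11$
$v = -294634$ ($v = -294623 - 11 = -294634$)
$\frac{1}{O - S{\left(281 \right)}} - v = \frac{1}{1473160 - 281^{2}} - -294634 = \frac{1}{1473160 - 78961} + 294634 = \frac{1}{1394199} + 294634 = \frac{410778428167}{1394199}$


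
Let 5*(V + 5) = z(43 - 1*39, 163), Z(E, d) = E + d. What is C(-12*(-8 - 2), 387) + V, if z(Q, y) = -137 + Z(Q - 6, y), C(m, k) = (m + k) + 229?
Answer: 3679/5 ≈ 735.80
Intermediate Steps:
C(m, k) = 229 + k + m (C(m, k) = (k + m) + 229 = 229 + k + m)
z(Q, y) = -143 + Q + y (z(Q, y) = -137 + ((Q - 6) + y) = -137 + ((-6 + Q) + y) = -137 + (-6 + Q + y) = -143 + Q + y)
V = -1/5 (V = -5 + (-143 + (43 - 1*39) + 163)/5 = -5 + (-143 + (43 - 39) + 163)/5 = -5 + (-143 + 4 + 163)/5 = -5 + (1/5)*24 = -5 + 24/5 = -1/5 ≈ -0.20000)
C(-12*(-8 - 2), 387) + V = (229 + 387 - 12*(-8 - 2)) - 1/5 = (229 + 387 - 12*(-10)) - 1/5 = (229 + 387 + 120) - 1/5 = 736 - 1/5 = 3679/5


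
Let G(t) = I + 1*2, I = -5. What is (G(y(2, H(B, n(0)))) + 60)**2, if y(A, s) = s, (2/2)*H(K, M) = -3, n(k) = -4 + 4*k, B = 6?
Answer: 3249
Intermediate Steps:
H(K, M) = -3
G(t) = -3 (G(t) = -5 + 1*2 = -5 + 2 = -3)
(G(y(2, H(B, n(0)))) + 60)**2 = (-3 + 60)**2 = 57**2 = 3249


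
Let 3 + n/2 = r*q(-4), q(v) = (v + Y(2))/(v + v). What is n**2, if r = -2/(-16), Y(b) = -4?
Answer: 529/16 ≈ 33.063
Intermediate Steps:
r = 1/8 (r = -2*(-1/16) = 1/8 ≈ 0.12500)
q(v) = (-4 + v)/(2*v) (q(v) = (v - 4)/(v + v) = (-4 + v)/((2*v)) = (-4 + v)*(1/(2*v)) = (-4 + v)/(2*v))
n = -23/4 (n = -6 + 2*(((1/2)*(-4 - 4)/(-4))/8) = -6 + 2*(((1/2)*(-1/4)*(-8))/8) = -6 + 2*((1/8)*1) = -6 + 2*(1/8) = -6 + 1/4 = -23/4 ≈ -5.7500)
n**2 = (-23/4)**2 = 529/16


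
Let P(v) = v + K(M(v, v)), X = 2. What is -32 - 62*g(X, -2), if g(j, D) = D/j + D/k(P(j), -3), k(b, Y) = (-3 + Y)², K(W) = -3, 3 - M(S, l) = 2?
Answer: 301/9 ≈ 33.444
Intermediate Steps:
M(S, l) = 1 (M(S, l) = 3 - 1*2 = 3 - 2 = 1)
P(v) = -3 + v (P(v) = v - 3 = -3 + v)
g(j, D) = D/36 + D/j (g(j, D) = D/j + D/((-3 - 3)²) = D/j + D/((-6)²) = D/j + D/36 = D/36 + D/j)
-32 - 62*g(X, -2) = -32 - 62*((1/36)*(-2) - 2/2) = -32 - 62*(-1/18 - 2*½) = -32 - 62*(-1/18 - 1) = -32 - 62*(-19/18) = -32 + 589/9 = 301/9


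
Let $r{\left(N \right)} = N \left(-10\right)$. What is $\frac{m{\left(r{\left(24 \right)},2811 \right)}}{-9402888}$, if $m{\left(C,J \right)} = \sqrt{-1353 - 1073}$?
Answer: $- \frac{i \sqrt{2426}}{9402888} \approx - 5.2382 \cdot 10^{-6} i$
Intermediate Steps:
$r{\left(N \right)} = - 10 N$
$m{\left(C,J \right)} = i \sqrt{2426}$ ($m{\left(C,J \right)} = \sqrt{-2426} = i \sqrt{2426}$)
$\frac{m{\left(r{\left(24 \right)},2811 \right)}}{-9402888} = \frac{i \sqrt{2426}}{-9402888} = i \sqrt{2426} \left(- \frac{1}{9402888}\right) = - \frac{i \sqrt{2426}}{9402888}$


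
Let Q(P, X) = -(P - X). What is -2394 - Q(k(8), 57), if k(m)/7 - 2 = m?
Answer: -2381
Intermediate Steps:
k(m) = 14 + 7*m
Q(P, X) = X - P
-2394 - Q(k(8), 57) = -2394 - (57 - (14 + 7*8)) = -2394 - (57 - (14 + 56)) = -2394 - (57 - 1*70) = -2394 - (57 - 70) = -2394 - 1*(-13) = -2394 + 13 = -2381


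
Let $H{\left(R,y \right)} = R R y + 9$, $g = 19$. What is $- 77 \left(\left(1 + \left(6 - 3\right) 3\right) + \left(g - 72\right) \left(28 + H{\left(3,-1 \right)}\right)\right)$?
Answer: $113498$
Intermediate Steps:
$H{\left(R,y \right)} = 9 + y R^{2}$ ($H{\left(R,y \right)} = R^{2} y + 9 = y R^{2} + 9 = 9 + y R^{2}$)
$- 77 \left(\left(1 + \left(6 - 3\right) 3\right) + \left(g - 72\right) \left(28 + H{\left(3,-1 \right)}\right)\right) = - 77 \left(\left(1 + \left(6 - 3\right) 3\right) + \left(19 - 72\right) \left(28 + \left(9 - 3^{2}\right)\right)\right) = - 77 \left(\left(1 + 3 \cdot 3\right) - 53 \left(28 + \left(9 - 9\right)\right)\right) = - 77 \left(\left(1 + 9\right) - 53 \left(28 + \left(9 - 9\right)\right)\right) = - 77 \left(10 - 53 \left(28 + 0\right)\right) = - 77 \left(10 - 1484\right) = \left(-77\right) \left(-1474\right) = 113498$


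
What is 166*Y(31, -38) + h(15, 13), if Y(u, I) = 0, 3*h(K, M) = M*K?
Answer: 65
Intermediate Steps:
h(K, M) = K*M/3 (h(K, M) = (M*K)/3 = (K*M)/3 = K*M/3)
166*Y(31, -38) + h(15, 13) = 166*0 + (⅓)*15*13 = 0 + 65 = 65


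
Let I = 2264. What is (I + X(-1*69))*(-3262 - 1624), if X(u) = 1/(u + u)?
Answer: -763268933/69 ≈ -1.1062e+7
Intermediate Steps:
X(u) = 1/(2*u)
(I + X(-1*69))*(-3262 - 1624) = (2264 + 1/(2*((-1*69))))*(-3262 - 1624) = (2264 + (½)/(-69))*(-4886) = (2264 + (½)*(-1/69))*(-4886) = (2264 - 1/138)*(-4886) = (312431/138)*(-4886) = -763268933/69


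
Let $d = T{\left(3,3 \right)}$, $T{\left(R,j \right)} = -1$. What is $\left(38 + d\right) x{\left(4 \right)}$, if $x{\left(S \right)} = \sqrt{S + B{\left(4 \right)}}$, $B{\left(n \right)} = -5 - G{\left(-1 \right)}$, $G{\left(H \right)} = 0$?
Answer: $37 i \approx 37.0 i$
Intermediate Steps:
$B{\left(n \right)} = -5$ ($B{\left(n \right)} = -5 - 0 = -5 + 0 = -5$)
$d = -1$
$x{\left(S \right)} = \sqrt{-5 + S}$ ($x{\left(S \right)} = \sqrt{S - 5} = \sqrt{-5 + S}$)
$\left(38 + d\right) x{\left(4 \right)} = \left(38 - 1\right) \sqrt{-5 + 4} = 37 \sqrt{-1} = 37 i$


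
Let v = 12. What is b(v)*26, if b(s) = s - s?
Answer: 0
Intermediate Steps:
b(s) = 0
b(v)*26 = 0*26 = 0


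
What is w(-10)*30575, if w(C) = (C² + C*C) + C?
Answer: 5809250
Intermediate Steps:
w(C) = C + 2*C² (w(C) = (C² + C²) + C = 2*C² + C = C + 2*C²)
w(-10)*30575 = -10*(1 + 2*(-10))*30575 = -10*(1 - 20)*30575 = -10*(-19)*30575 = 190*30575 = 5809250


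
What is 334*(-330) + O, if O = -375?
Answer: -110595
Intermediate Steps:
334*(-330) + O = 334*(-330) - 375 = -110220 - 375 = -110595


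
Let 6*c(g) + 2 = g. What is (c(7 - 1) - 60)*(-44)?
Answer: 7832/3 ≈ 2610.7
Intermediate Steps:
c(g) = -⅓ + g/6
(c(7 - 1) - 60)*(-44) = ((-⅓ + (7 - 1)/6) - 60)*(-44) = ((-⅓ + (⅙)*6) - 60)*(-44) = ((-⅓ + 1) - 60)*(-44) = (⅔ - 60)*(-44) = -178/3*(-44) = 7832/3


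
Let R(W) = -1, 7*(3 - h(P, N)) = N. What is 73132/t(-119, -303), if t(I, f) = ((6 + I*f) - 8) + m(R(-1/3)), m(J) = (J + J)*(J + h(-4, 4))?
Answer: 511924/252365 ≈ 2.0285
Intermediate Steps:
h(P, N) = 3 - N/7
m(J) = 2*J*(17/7 + J) (m(J) = (J + J)*(J + (3 - ⅐*4)) = (2*J)*(J + (3 - 4/7)) = (2*J)*(J + 17/7) = (2*J)*(17/7 + J) = 2*J*(17/7 + J))
t(I, f) = -34/7 + I*f (t(I, f) = ((6 + I*f) - 8) + (2/7)*(-1)*(17 + 7*(-1)) = (-2 + I*f) + (2/7)*(-1)*(17 - 7) = (-2 + I*f) + (2/7)*(-1)*10 = (-2 + I*f) - 20/7 = -34/7 + I*f)
73132/t(-119, -303) = 73132/(-34/7 - 119*(-303)) = 73132/(-34/7 + 36057) = 73132/(252365/7) = 73132*(7/252365) = 511924/252365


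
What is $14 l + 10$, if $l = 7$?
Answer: $108$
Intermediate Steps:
$14 l + 10 = 14 \cdot 7 + 10 = 98 + 10 = 108$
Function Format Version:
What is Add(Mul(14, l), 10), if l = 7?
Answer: 108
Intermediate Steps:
Add(Mul(14, l), 10) = Add(Mul(14, 7), 10) = Add(98, 10) = 108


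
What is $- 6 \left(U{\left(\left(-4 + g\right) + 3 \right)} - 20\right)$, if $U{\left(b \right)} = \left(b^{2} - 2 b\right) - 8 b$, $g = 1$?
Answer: $120$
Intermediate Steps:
$U{\left(b \right)} = b^{2} - 10 b$
$- 6 \left(U{\left(\left(-4 + g\right) + 3 \right)} - 20\right) = - 6 \left(\left(\left(-4 + 1\right) + 3\right) \left(-10 + \left(\left(-4 + 1\right) + 3\right)\right) - 20\right) = - 6 \left(\left(-3 + 3\right) \left(-10 + \left(-3 + 3\right)\right) - 20\right) = - 6 \left(0 \left(-10 + 0\right) - 20\right) = - 6 \left(0 \left(-10\right) - 20\right) = - 6 \left(0 - 20\right) = \left(-6\right) \left(-20\right) = 120$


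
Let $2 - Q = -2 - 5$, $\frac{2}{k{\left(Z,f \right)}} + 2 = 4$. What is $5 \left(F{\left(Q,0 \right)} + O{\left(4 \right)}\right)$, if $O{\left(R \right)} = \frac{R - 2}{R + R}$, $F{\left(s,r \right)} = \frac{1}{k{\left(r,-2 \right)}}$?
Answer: $\frac{25}{4} \approx 6.25$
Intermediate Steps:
$k{\left(Z,f \right)} = 1$ ($k{\left(Z,f \right)} = \frac{2}{-2 + 4} = \frac{2}{2} = 2 \cdot \frac{1}{2} = 1$)
$Q = 9$ ($Q = 2 - \left(-2 - 5\right) = 2 - -7 = 2 + 7 = 9$)
$F{\left(s,r \right)} = 1$ ($F{\left(s,r \right)} = 1^{-1} = 1$)
$O{\left(R \right)} = \frac{-2 + R}{2 R}$
$5 \left(F{\left(Q,0 \right)} + O{\left(4 \right)}\right) = 5 \left(1 + \frac{-2 + 4}{2 \cdot 4}\right) = 5 \left(1 + \frac{1}{2} \cdot \frac{1}{4} \cdot 2\right) = 5 \left(1 + \frac{1}{4}\right) = 5 \cdot \frac{5}{4} = \frac{25}{4}$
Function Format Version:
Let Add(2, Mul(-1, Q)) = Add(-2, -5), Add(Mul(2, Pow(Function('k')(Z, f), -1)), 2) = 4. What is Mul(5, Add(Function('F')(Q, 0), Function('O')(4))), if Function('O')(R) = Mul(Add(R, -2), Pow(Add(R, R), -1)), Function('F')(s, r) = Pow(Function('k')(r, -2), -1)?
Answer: Rational(25, 4) ≈ 6.2500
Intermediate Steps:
Function('k')(Z, f) = 1 (Function('k')(Z, f) = Mul(2, Pow(Add(-2, 4), -1)) = Mul(2, Pow(2, -1)) = Mul(2, Rational(1, 2)) = 1)
Q = 9 (Q = Add(2, Mul(-1, Add(-2, -5))) = Add(2, Mul(-1, -7)) = Add(2, 7) = 9)
Function('F')(s, r) = 1 (Function('F')(s, r) = Pow(1, -1) = 1)
Function('O')(R) = Mul(Rational(1, 2), Pow(R, -1), Add(-2, R)) (Function('O')(R) = Mul(Add(-2, R), Pow(Mul(2, R), -1)) = Mul(Add(-2, R), Mul(Rational(1, 2), Pow(R, -1))) = Mul(Rational(1, 2), Pow(R, -1), Add(-2, R)))
Mul(5, Add(Function('F')(Q, 0), Function('O')(4))) = Mul(5, Add(1, Mul(Rational(1, 2), Pow(4, -1), Add(-2, 4)))) = Mul(5, Add(1, Mul(Rational(1, 2), Rational(1, 4), 2))) = Mul(5, Add(1, Rational(1, 4))) = Mul(5, Rational(5, 4)) = Rational(25, 4)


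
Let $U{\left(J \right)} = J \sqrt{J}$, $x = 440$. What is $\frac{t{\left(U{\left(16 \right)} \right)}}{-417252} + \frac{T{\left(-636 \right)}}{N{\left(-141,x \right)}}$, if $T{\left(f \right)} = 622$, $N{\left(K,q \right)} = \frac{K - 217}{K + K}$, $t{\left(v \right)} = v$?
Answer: $\frac{9148455862}{18672027} \approx 489.96$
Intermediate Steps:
$U{\left(J \right)} = J^{\frac{3}{2}}$
$N{\left(K,q \right)} = \frac{-217 + K}{2 K}$
$\frac{t{\left(U{\left(16 \right)} \right)}}{-417252} + \frac{T{\left(-636 \right)}}{N{\left(-141,x \right)}} = \frac{16^{\frac{3}{2}}}{-417252} + \frac{622}{\frac{1}{2} \frac{1}{-141} \left(-217 - 141\right)} = 64 \left(- \frac{1}{417252}\right) + \frac{622}{\frac{1}{2} \left(- \frac{1}{141}\right) \left(-358\right)} = - \frac{16}{104313} + \frac{622}{\frac{179}{141}} = - \frac{16}{104313} + 622 \cdot \frac{141}{179} = - \frac{16}{104313} + \frac{87702}{179} = \frac{9148455862}{18672027}$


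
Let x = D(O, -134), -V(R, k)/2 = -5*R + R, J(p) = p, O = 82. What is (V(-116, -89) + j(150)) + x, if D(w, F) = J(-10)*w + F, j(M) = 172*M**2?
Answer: 3868118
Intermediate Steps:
V(R, k) = 8*R (V(R, k) = -2*(-5*R + R) = -(-8)*R = 8*R)
D(w, F) = F - 10*w (D(w, F) = -10*w + F = F - 10*w)
x = -954 (x = -134 - 10*82 = -134 - 820 = -954)
(V(-116, -89) + j(150)) + x = (8*(-116) + 172*150**2) - 954 = (-928 + 172*22500) - 954 = (-928 + 3870000) - 954 = 3869072 - 954 = 3868118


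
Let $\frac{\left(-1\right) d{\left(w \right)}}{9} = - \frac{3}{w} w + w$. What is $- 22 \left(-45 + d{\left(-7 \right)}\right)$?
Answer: $-990$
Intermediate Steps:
$d{\left(w \right)} = 27 - 9 w$ ($d{\left(w \right)} = - 9 \left(- \frac{3}{w} w + w\right) = - 9 \left(-3 + w\right) = 27 - 9 w$)
$- 22 \left(-45 + d{\left(-7 \right)}\right) = - 22 \left(-45 + \left(27 - -63\right)\right) = - 22 \left(-45 + \left(27 + 63\right)\right) = - 22 \left(-45 + 90\right) = \left(-22\right) 45 = -990$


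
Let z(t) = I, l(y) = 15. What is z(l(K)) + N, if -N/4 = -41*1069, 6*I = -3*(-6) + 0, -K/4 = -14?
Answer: 175319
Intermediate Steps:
K = 56 (K = -4*(-14) = 56)
I = 3 (I = (-3*(-6) + 0)/6 = (18 + 0)/6 = (1/6)*18 = 3)
N = 175316 (N = -(-164)*1069 = -4*(-43829) = 175316)
z(t) = 3
z(l(K)) + N = 3 + 175316 = 175319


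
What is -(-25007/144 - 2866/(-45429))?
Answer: 378543433/2180592 ≈ 173.60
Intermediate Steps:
-(-25007/144 - 2866/(-45429)) = -(-25007*1/144 - 2866*(-1/45429)) = -(-25007/144 + 2866/45429) = -1*(-378543433/2180592) = 378543433/2180592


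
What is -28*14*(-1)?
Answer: 392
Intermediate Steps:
-28*14*(-1) = -392*(-1) = 392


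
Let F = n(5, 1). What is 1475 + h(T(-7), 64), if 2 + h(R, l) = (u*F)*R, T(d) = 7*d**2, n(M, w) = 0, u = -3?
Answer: 1473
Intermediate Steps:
F = 0
h(R, l) = -2 (h(R, l) = -2 + (-3*0)*R = -2 + 0*R = -2 + 0 = -2)
1475 + h(T(-7), 64) = 1475 - 2 = 1473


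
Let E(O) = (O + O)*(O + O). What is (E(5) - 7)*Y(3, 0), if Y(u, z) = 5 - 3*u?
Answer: -372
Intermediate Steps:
E(O) = 4*O**2 (E(O) = (2*O)*(2*O) = 4*O**2)
(E(5) - 7)*Y(3, 0) = (4*5**2 - 7)*(5 - 3*3) = (4*25 - 7)*(5 - 9) = (100 - 7)*(-4) = 93*(-4) = -372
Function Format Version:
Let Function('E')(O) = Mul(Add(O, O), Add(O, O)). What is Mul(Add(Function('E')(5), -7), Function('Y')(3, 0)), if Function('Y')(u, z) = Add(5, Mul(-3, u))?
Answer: -372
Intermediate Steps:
Function('E')(O) = Mul(4, Pow(O, 2)) (Function('E')(O) = Mul(Mul(2, O), Mul(2, O)) = Mul(4, Pow(O, 2)))
Mul(Add(Function('E')(5), -7), Function('Y')(3, 0)) = Mul(Add(Mul(4, Pow(5, 2)), -7), Add(5, Mul(-3, 3))) = Mul(Add(Mul(4, 25), -7), Add(5, -9)) = Mul(Add(100, -7), -4) = Mul(93, -4) = -372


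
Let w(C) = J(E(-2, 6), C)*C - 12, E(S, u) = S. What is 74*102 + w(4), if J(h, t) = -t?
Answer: 7520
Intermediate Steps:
w(C) = -12 - C² (w(C) = (-C)*C - 12 = -C² - 12 = -12 - C²)
74*102 + w(4) = 74*102 + (-12 - 1*4²) = 7548 + (-12 - 1*16) = 7548 + (-12 - 16) = 7548 - 28 = 7520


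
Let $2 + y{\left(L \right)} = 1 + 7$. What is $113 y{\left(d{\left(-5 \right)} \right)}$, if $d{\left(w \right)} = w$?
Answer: $678$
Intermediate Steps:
$y{\left(L \right)} = 6$ ($y{\left(L \right)} = -2 + \left(1 + 7\right) = -2 + 8 = 6$)
$113 y{\left(d{\left(-5 \right)} \right)} = 113 \cdot 6 = 678$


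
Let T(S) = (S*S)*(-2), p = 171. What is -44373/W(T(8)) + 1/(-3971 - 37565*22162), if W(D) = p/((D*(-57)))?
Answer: -1742774224142337/920520832 ≈ -1.8932e+6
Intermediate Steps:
T(S) = -2*S² (T(S) = S²*(-2) = -2*S²)
W(D) = -3/D (W(D) = 171/((D*(-57))) = 171/((-57*D)) = 171*(-1/(57*D)) = -3/D)
-44373/W(T(8)) + 1/(-3971 - 37565*22162) = -44373/((-3/((-2*8²)))) + 1/(-3971 - 37565*22162) = -44373/((-3/((-2*64)))) + (1/22162)/(-41536) = -44373/((-3/(-128))) - 1/41536*1/22162 = -44373/((-3*(-1/128))) - 1/920520832 = -44373/3/128 - 1/920520832 = -44373*128/3 - 1/920520832 = -1893248 - 1/920520832 = -1742774224142337/920520832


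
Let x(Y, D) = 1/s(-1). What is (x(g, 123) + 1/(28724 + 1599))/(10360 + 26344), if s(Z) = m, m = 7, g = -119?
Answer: 15165/3895413872 ≈ 3.8930e-6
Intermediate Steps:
s(Z) = 7
x(Y, D) = 1/7
(x(g, 123) + 1/(28724 + 1599))/(10360 + 26344) = (1/7 + 1/(28724 + 1599))/(10360 + 26344) = (1/7 + 1/30323)/36704 = (1/7 + 1/30323)*(1/36704) = (30330/212261)*(1/36704) = 15165/3895413872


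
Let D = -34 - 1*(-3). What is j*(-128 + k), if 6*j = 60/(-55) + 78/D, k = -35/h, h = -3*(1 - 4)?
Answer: 243335/3069 ≈ 79.288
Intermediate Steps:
h = 9 (h = -3*(-3) = 9)
k = -35/9 ≈ -3.8889
D = -31 (D = -34 + 3 = -31)
j = -205/341 (j = (60/(-55) + 78/(-31))/6 = (60*(-1/55) + 78*(-1/31))/6 = (-12/11 - 78/31)/6 = (⅙)*(-1230/341) = -205/341 ≈ -0.60117)
j*(-128 + k) = -205*(-128 - 35/9)/341 = -205/341*(-1187/9) = 243335/3069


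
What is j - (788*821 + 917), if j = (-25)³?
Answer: -663490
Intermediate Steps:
j = -15625
j - (788*821 + 917) = -15625 - (788*821 + 917) = -15625 - (646948 + 917) = -15625 - 1*647865 = -15625 - 647865 = -663490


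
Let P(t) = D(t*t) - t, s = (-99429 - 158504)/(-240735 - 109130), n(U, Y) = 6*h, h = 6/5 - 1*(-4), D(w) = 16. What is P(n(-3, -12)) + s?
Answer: -1012003/69973 ≈ -14.463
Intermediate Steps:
h = 26/5 (h = 6*(1/5) + 4 = 6/5 + 4 = 26/5 ≈ 5.2000)
n(U, Y) = 156/5 (n(U, Y) = 6*(26/5) = 156/5)
s = 257933/349865 (s = -257933/(-349865) = -257933*(-1/349865) = 257933/349865 ≈ 0.73724)
P(t) = 16 - t
P(n(-3, -12)) + s = (16 - 1*156/5) + 257933/349865 = (16 - 156/5) + 257933/349865 = -76/5 + 257933/349865 = -1012003/69973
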